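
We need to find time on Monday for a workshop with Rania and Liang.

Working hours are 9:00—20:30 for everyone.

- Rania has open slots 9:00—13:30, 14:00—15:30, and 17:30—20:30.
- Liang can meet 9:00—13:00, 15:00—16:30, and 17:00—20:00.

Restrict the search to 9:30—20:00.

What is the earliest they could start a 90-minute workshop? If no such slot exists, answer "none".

Rania ∩ Liang: 09:00–13:00, 15:00–15:30, 17:30–20:00.
Restricted to 09:30–20:00: 09:30–13:00, 15:00–15:30, 17:30–20:00.
Windows ≥ 90 min: 09:30–13:00, 17:30–20:00.
Earliest such window starts at 09:30.

09:30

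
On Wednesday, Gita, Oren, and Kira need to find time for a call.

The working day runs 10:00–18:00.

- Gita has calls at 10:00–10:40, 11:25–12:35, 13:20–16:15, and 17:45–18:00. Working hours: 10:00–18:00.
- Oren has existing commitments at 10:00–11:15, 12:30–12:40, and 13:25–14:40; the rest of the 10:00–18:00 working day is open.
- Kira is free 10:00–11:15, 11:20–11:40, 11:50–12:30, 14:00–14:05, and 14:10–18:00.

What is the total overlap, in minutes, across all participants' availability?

Gita free within 10:00–18:00: 10:40–11:25, 12:35–13:20, 16:15–17:45.
Oren free within 10:00–18:00: 11:15–12:30, 12:40–13:25, 14:40–18:00.
Gita ∩ Oren: 11:15–11:25, 12:40–13:20, 16:15–17:45.
Gita ∩ Oren ∩ Kira: 11:20–11:25, 16:15–17:45.
Total common minutes: 5 + 90 = 95.

95 minutes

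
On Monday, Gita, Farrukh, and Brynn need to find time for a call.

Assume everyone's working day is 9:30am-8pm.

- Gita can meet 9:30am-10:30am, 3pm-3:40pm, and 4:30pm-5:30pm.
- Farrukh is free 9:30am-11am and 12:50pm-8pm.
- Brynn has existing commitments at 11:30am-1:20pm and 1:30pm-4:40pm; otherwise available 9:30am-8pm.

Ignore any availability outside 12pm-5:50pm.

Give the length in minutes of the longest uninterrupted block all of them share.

Brynn free within 09:30–20:00: 09:30–11:30, 13:20–13:30, 16:40–20:00.
Gita ∩ Farrukh: 09:30–10:30, 15:00–15:40, 16:30–17:30.
Gita ∩ Farrukh ∩ Brynn: 09:30–10:30, 16:40–17:30.
Restricted to 12:00–17:50: 16:40–17:30.
Single common window of 50 minutes.

50 minutes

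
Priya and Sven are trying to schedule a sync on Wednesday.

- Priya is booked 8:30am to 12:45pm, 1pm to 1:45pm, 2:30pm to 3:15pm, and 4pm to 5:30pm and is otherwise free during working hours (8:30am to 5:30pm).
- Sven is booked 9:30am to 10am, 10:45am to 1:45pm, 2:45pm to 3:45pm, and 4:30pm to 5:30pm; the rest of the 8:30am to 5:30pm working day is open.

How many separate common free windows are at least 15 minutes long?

Priya free within 08:30–17:30: 12:45–13:00, 13:45–14:30, 15:15–16:00.
Sven free within 08:30–17:30: 08:30–09:30, 10:00–10:45, 13:45–14:45, 15:45–16:30.
Priya ∩ Sven: 13:45–14:30, 15:45–16:00.
Windows ≥ 15 min: 13:45–14:30, 15:45–16:00.
That's 2 windows.

2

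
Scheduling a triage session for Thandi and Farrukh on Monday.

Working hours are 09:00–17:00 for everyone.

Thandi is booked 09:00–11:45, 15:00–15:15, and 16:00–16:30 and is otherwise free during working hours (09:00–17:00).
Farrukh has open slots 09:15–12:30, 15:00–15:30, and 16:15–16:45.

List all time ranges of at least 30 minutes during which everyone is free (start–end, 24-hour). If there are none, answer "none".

Thandi free within 09:00–17:00: 11:45–15:00, 15:15–16:00, 16:30–17:00.
Thandi ∩ Farrukh: 11:45–12:30, 15:15–15:30, 16:30–16:45.
Windows ≥ 30 min: 11:45–12:30.

11:45–12:30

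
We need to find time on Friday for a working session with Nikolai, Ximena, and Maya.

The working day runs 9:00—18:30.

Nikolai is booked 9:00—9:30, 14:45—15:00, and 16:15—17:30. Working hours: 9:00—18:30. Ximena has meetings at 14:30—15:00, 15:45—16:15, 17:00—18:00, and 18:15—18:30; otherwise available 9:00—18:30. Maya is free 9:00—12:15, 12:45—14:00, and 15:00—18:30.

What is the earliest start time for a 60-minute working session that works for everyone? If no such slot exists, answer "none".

Nikolai free within 09:00–18:30: 09:30–14:45, 15:00–16:15, 17:30–18:30.
Ximena free within 09:00–18:30: 09:00–14:30, 15:00–15:45, 16:15–17:00, 18:00–18:15.
Nikolai ∩ Ximena: 09:30–14:30, 15:00–15:45, 18:00–18:15.
Nikolai ∩ Ximena ∩ Maya: 09:30–12:15, 12:45–14:00, 15:00–15:45, 18:00–18:15.
Windows ≥ 60 min: 09:30–12:15, 12:45–14:00.
Earliest such window starts at 09:30.

09:30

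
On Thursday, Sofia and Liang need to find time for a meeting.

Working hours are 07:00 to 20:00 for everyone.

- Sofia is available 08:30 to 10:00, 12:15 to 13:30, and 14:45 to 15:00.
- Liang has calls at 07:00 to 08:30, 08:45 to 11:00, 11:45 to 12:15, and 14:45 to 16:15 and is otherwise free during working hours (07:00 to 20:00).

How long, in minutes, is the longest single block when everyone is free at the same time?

Liang free within 07:00–20:00: 08:30–08:45, 11:00–11:45, 12:15–14:45, 16:15–20:00.
Sofia ∩ Liang: 08:30–08:45, 12:15–13:30.
Common window lengths: 15, 75 min; longest is 75.

75 minutes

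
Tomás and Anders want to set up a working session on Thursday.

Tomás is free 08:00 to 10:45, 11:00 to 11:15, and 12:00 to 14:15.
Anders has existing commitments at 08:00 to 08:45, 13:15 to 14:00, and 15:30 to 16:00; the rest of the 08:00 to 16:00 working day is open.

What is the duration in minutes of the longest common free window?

Anders free within 08:00–16:00: 08:45–13:15, 14:00–15:30.
Tomás ∩ Anders: 08:45–10:45, 11:00–11:15, 12:00–13:15, 14:00–14:15.
Common window lengths: 120, 15, 75, 15 min; longest is 120.

120 minutes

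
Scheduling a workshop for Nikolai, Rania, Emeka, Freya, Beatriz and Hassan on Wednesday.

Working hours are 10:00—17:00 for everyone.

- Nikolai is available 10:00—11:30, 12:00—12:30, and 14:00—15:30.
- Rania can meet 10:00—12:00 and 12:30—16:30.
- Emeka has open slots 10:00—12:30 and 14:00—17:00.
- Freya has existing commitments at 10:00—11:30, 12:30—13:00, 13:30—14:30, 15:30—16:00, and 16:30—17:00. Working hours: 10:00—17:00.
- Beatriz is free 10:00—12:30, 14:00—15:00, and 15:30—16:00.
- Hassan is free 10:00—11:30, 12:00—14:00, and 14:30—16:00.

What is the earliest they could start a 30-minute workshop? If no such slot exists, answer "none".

14:30

Freya free within 10:00–17:00: 11:30–12:30, 13:00–13:30, 14:30–15:30, 16:00–16:30.
Nikolai ∩ Rania: 10:00–11:30, 14:00–15:30.
Nikolai ∩ Rania ∩ Emeka: 10:00–11:30, 14:00–15:30.
Nikolai ∩ Rania ∩ Emeka ∩ Freya: 14:30–15:30.
Nikolai ∩ Rania ∩ Emeka ∩ Freya ∩ Beatriz: 14:30–15:00.
Nikolai ∩ Rania ∩ Emeka ∩ Freya ∩ Beatriz ∩ Hassan: 14:30–15:00.
Windows ≥ 30 min: 14:30–15:00.
Earliest such window starts at 14:30.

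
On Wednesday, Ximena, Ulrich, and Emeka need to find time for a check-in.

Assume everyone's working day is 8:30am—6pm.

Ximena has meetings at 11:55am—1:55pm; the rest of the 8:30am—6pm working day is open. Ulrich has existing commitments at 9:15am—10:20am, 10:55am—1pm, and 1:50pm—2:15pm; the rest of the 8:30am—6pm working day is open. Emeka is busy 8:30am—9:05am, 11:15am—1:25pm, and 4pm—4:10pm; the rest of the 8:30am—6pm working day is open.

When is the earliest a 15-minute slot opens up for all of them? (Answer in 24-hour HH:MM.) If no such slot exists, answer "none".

10:20

Ximena free within 08:30–18:00: 08:30–11:55, 13:55–18:00.
Ulrich free within 08:30–18:00: 08:30–09:15, 10:20–10:55, 13:00–13:50, 14:15–18:00.
Emeka free within 08:30–18:00: 09:05–11:15, 13:25–16:00, 16:10–18:00.
Ximena ∩ Ulrich: 08:30–09:15, 10:20–10:55, 14:15–18:00.
Ximena ∩ Ulrich ∩ Emeka: 09:05–09:15, 10:20–10:55, 14:15–16:00, 16:10–18:00.
Windows ≥ 15 min: 10:20–10:55, 14:15–16:00, 16:10–18:00.
Earliest such window starts at 10:20.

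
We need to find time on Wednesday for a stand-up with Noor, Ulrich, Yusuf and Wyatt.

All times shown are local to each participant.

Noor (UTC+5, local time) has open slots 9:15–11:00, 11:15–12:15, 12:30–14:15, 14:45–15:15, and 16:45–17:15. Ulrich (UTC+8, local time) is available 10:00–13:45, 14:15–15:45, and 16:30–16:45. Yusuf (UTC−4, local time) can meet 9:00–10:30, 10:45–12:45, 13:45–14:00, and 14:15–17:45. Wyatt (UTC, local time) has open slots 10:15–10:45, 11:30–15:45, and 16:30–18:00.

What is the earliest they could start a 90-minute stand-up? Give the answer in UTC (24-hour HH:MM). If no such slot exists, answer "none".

Noor → UTC: 04:15–06:00, 06:15–07:15, 07:30–09:15, 09:45–10:15, 11:45–12:15.
Ulrich → UTC: 02:00–05:45, 06:15–07:45, 08:30–08:45.
Yusuf → UTC: 13:00–14:30, 14:45–16:45, 17:45–18:00, 18:15–21:45.
Wyatt → UTC: 10:15–10:45, 11:30–15:45, 16:30–18:00.
Noor ∩ Ulrich: 04:15–05:45, 06:15–07:15, 07:30–07:45, 08:30–08:45.
Noor ∩ Ulrich ∩ Yusuf: (none).
Noor ∩ Ulrich ∩ Yusuf ∩ Wyatt: (none).
Windows ≥ 90 min: (none).

none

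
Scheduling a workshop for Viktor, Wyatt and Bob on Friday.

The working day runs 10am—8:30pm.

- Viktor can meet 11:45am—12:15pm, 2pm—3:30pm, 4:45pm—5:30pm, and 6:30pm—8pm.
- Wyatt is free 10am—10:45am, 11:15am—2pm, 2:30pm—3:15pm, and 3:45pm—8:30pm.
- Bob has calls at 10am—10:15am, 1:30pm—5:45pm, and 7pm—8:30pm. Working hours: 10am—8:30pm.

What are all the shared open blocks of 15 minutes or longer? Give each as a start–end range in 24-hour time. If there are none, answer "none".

Bob free within 10:00–20:30: 10:15–13:30, 17:45–19:00.
Viktor ∩ Wyatt: 11:45–12:15, 14:30–15:15, 16:45–17:30, 18:30–20:00.
Viktor ∩ Wyatt ∩ Bob: 11:45–12:15, 18:30–19:00.
Windows ≥ 15 min: 11:45–12:15, 18:30–19:00.

11:45–12:15, 18:30–19:00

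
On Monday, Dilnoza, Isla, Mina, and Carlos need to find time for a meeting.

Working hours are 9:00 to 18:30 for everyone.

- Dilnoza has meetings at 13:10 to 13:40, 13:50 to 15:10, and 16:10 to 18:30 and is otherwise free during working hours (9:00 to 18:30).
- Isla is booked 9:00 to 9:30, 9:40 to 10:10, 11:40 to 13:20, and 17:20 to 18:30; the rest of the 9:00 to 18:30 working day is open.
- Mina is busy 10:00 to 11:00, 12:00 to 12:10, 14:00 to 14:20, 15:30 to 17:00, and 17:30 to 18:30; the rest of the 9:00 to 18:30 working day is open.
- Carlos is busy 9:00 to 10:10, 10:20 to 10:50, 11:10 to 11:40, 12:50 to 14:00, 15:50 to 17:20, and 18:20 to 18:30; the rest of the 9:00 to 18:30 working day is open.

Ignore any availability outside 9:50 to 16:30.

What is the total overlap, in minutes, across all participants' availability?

30 minutes

Dilnoza free within 09:00–18:30: 09:00–13:10, 13:40–13:50, 15:10–16:10.
Isla free within 09:00–18:30: 09:30–09:40, 10:10–11:40, 13:20–17:20.
Mina free within 09:00–18:30: 09:00–10:00, 11:00–12:00, 12:10–14:00, 14:20–15:30, 17:00–17:30.
Carlos free within 09:00–18:30: 10:10–10:20, 10:50–11:10, 11:40–12:50, 14:00–15:50, 17:20–18:20.
Dilnoza ∩ Isla: 09:30–09:40, 10:10–11:40, 13:40–13:50, 15:10–16:10.
Dilnoza ∩ Isla ∩ Mina: 09:30–09:40, 11:00–11:40, 13:40–13:50, 15:10–15:30.
Dilnoza ∩ Isla ∩ Mina ∩ Carlos: 11:00–11:10, 15:10–15:30.
Restricted to 09:50–16:30: 11:00–11:10, 15:10–15:30.
Total common minutes: 10 + 20 = 30.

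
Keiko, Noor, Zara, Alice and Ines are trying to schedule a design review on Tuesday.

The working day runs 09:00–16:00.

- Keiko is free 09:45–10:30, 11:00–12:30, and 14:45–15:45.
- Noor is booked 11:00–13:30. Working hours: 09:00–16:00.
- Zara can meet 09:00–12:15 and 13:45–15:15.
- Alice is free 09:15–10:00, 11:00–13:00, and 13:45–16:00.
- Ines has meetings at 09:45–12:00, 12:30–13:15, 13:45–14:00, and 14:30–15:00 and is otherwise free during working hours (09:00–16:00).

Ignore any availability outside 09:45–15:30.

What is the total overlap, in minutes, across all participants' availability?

Noor free within 09:00–16:00: 09:00–11:00, 13:30–16:00.
Ines free within 09:00–16:00: 09:00–09:45, 12:00–12:30, 13:15–13:45, 14:00–14:30, 15:00–16:00.
Keiko ∩ Noor: 09:45–10:30, 14:45–15:45.
Keiko ∩ Noor ∩ Zara: 09:45–10:30, 14:45–15:15.
Keiko ∩ Noor ∩ Zara ∩ Alice: 09:45–10:00, 14:45–15:15.
Keiko ∩ Noor ∩ Zara ∩ Alice ∩ Ines: 15:00–15:15.
Restricted to 09:45–15:30: 15:00–15:15.
Total common minutes: 15.

15 minutes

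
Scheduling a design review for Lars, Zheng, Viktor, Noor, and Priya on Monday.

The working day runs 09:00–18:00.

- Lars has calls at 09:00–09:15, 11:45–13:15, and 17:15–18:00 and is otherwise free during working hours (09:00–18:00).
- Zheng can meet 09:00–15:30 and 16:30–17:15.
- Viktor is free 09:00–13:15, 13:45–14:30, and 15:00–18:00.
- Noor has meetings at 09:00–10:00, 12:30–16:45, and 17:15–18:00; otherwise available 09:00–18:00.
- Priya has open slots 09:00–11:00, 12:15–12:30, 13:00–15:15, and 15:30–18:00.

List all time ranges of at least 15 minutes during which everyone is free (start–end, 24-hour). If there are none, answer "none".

Lars free within 09:00–18:00: 09:15–11:45, 13:15–17:15.
Noor free within 09:00–18:00: 10:00–12:30, 16:45–17:15.
Lars ∩ Zheng: 09:15–11:45, 13:15–15:30, 16:30–17:15.
Lars ∩ Zheng ∩ Viktor: 09:15–11:45, 13:45–14:30, 15:00–15:30, 16:30–17:15.
Lars ∩ Zheng ∩ Viktor ∩ Noor: 10:00–11:45, 16:45–17:15.
Lars ∩ Zheng ∩ Viktor ∩ Noor ∩ Priya: 10:00–11:00, 16:45–17:15.
Windows ≥ 15 min: 10:00–11:00, 16:45–17:15.

10:00–11:00, 16:45–17:15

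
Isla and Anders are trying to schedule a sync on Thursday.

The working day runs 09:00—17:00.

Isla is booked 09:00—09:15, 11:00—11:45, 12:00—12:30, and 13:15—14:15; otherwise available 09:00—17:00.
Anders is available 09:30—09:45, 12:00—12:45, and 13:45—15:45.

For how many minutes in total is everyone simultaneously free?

120 minutes

Isla free within 09:00–17:00: 09:15–11:00, 11:45–12:00, 12:30–13:15, 14:15–17:00.
Isla ∩ Anders: 09:30–09:45, 12:30–12:45, 14:15–15:45.
Total common minutes: 15 + 15 + 90 = 120.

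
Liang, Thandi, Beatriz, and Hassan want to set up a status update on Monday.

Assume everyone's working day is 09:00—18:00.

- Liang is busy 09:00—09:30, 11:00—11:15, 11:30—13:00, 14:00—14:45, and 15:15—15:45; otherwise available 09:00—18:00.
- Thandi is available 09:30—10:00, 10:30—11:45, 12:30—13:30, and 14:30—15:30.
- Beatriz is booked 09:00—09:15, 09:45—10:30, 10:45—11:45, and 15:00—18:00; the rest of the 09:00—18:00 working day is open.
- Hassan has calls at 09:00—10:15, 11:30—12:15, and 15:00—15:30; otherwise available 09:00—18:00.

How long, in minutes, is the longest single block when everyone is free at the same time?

Liang free within 09:00–18:00: 09:30–11:00, 11:15–11:30, 13:00–14:00, 14:45–15:15, 15:45–18:00.
Beatriz free within 09:00–18:00: 09:15–09:45, 10:30–10:45, 11:45–15:00.
Hassan free within 09:00–18:00: 10:15–11:30, 12:15–15:00, 15:30–18:00.
Liang ∩ Thandi: 09:30–10:00, 10:30–11:00, 11:15–11:30, 13:00–13:30, 14:45–15:15.
Liang ∩ Thandi ∩ Beatriz: 09:30–09:45, 10:30–10:45, 13:00–13:30, 14:45–15:00.
Liang ∩ Thandi ∩ Beatriz ∩ Hassan: 10:30–10:45, 13:00–13:30, 14:45–15:00.
Common window lengths: 15, 30, 15 min; longest is 30.

30 minutes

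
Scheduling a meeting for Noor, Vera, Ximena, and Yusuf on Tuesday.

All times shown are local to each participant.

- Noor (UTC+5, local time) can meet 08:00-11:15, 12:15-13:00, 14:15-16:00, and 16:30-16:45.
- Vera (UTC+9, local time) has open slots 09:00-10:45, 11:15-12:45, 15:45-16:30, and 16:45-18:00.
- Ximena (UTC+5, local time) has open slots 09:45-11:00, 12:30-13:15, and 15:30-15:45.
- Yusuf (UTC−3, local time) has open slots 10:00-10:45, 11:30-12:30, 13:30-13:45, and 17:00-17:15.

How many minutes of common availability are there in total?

0 minutes

Noor → UTC: 03:00–06:15, 07:15–08:00, 09:15–11:00, 11:30–11:45.
Vera → UTC: 00:00–01:45, 02:15–03:45, 06:45–07:30, 07:45–09:00.
Ximena → UTC: 04:45–06:00, 07:30–08:15, 10:30–10:45.
Yusuf → UTC: 13:00–13:45, 14:30–15:30, 16:30–16:45, 20:00–20:15.
Noor ∩ Vera: 03:00–03:45, 07:15–07:30, 07:45–08:00.
Noor ∩ Vera ∩ Ximena: 07:45–08:00.
Noor ∩ Vera ∩ Ximena ∩ Yusuf: (none).
Total common minutes: 0.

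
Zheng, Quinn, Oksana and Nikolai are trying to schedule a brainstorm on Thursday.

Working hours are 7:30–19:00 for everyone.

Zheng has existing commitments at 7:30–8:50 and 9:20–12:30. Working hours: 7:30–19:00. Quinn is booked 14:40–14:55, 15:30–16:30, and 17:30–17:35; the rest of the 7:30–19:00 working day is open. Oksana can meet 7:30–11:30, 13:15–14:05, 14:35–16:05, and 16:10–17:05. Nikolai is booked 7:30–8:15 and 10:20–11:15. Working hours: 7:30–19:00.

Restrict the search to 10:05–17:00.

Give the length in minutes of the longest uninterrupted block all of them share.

50 minutes

Zheng free within 07:30–19:00: 08:50–09:20, 12:30–19:00.
Quinn free within 07:30–19:00: 07:30–14:40, 14:55–15:30, 16:30–17:30, 17:35–19:00.
Nikolai free within 07:30–19:00: 08:15–10:20, 11:15–19:00.
Zheng ∩ Quinn: 08:50–09:20, 12:30–14:40, 14:55–15:30, 16:30–17:30, 17:35–19:00.
Zheng ∩ Quinn ∩ Oksana: 08:50–09:20, 13:15–14:05, 14:35–14:40, 14:55–15:30, 16:30–17:05.
Zheng ∩ Quinn ∩ Oksana ∩ Nikolai: 08:50–09:20, 13:15–14:05, 14:35–14:40, 14:55–15:30, 16:30–17:05.
Restricted to 10:05–17:00: 13:15–14:05, 14:35–14:40, 14:55–15:30, 16:30–17:00.
Common window lengths: 50, 5, 35, 30 min; longest is 50.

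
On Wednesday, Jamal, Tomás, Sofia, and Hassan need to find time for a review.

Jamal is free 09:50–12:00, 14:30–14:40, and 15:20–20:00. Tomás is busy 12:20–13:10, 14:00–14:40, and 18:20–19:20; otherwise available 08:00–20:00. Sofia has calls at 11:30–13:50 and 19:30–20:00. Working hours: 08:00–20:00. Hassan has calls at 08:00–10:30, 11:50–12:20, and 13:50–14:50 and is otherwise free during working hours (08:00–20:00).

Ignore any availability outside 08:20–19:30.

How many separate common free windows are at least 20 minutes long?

Tomás free within 08:00–20:00: 08:00–12:20, 13:10–14:00, 14:40–18:20, 19:20–20:00.
Sofia free within 08:00–20:00: 08:00–11:30, 13:50–19:30.
Hassan free within 08:00–20:00: 10:30–11:50, 12:20–13:50, 14:50–20:00.
Jamal ∩ Tomás: 09:50–12:00, 15:20–18:20, 19:20–20:00.
Jamal ∩ Tomás ∩ Sofia: 09:50–11:30, 15:20–18:20, 19:20–19:30.
Jamal ∩ Tomás ∩ Sofia ∩ Hassan: 10:30–11:30, 15:20–18:20, 19:20–19:30.
Restricted to 08:20–19:30: 10:30–11:30, 15:20–18:20, 19:20–19:30.
Windows ≥ 20 min: 10:30–11:30, 15:20–18:20.
That's 2 windows.

2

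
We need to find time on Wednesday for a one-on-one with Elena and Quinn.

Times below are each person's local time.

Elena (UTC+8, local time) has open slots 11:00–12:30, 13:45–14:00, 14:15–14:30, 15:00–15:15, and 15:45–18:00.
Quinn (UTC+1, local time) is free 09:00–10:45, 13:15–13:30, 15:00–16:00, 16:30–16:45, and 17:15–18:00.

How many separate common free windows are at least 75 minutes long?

1

Elena → UTC: 03:00–04:30, 05:45–06:00, 06:15–06:30, 07:00–07:15, 07:45–10:00.
Quinn → UTC: 08:00–09:45, 12:15–12:30, 14:00–15:00, 15:30–15:45, 16:15–17:00.
Elena ∩ Quinn: 08:00–09:45.
Windows ≥ 75 min: 08:00–09:45.
That's 1 window.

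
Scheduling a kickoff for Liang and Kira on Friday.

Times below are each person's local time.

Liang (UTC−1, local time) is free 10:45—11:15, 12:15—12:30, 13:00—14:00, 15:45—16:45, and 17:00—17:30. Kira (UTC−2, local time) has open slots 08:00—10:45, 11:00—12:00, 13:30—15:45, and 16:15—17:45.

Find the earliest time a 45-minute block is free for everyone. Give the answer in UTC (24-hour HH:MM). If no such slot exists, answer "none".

Liang → UTC: 11:45–12:15, 13:15–13:30, 14:00–15:00, 16:45–17:45, 18:00–18:30.
Kira → UTC: 10:00–12:45, 13:00–14:00, 15:30–17:45, 18:15–19:45.
Liang ∩ Kira: 11:45–12:15, 13:15–13:30, 16:45–17:45, 18:15–18:30.
Windows ≥ 45 min: 16:45–17:45.
Earliest such window starts at 16:45.

16:45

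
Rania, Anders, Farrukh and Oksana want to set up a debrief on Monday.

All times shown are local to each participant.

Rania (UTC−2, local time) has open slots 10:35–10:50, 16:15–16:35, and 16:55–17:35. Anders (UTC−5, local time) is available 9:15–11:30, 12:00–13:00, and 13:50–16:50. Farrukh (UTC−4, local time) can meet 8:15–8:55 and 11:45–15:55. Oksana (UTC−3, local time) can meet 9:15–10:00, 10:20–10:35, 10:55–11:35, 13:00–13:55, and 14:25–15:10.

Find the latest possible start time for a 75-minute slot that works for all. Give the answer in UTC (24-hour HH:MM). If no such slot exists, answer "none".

none

Rania → UTC: 12:35–12:50, 18:15–18:35, 18:55–19:35.
Anders → UTC: 14:15–16:30, 17:00–18:00, 18:50–21:50.
Farrukh → UTC: 12:15–12:55, 15:45–19:55.
Oksana → UTC: 12:15–13:00, 13:20–13:35, 13:55–14:35, 16:00–16:55, 17:25–18:10.
Rania ∩ Anders: 18:55–19:35.
Rania ∩ Anders ∩ Farrukh: 18:55–19:35.
Rania ∩ Anders ∩ Farrukh ∩ Oksana: (none).
Windows ≥ 75 min: (none).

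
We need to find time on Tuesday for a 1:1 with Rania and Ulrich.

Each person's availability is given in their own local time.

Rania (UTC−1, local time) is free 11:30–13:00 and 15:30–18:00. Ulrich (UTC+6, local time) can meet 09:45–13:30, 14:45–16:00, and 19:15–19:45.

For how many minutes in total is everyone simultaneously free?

Rania → UTC: 12:30–14:00, 16:30–19:00.
Ulrich → UTC: 03:45–07:30, 08:45–10:00, 13:15–13:45.
Rania ∩ Ulrich: 13:15–13:45.
Total common minutes: 30.

30 minutes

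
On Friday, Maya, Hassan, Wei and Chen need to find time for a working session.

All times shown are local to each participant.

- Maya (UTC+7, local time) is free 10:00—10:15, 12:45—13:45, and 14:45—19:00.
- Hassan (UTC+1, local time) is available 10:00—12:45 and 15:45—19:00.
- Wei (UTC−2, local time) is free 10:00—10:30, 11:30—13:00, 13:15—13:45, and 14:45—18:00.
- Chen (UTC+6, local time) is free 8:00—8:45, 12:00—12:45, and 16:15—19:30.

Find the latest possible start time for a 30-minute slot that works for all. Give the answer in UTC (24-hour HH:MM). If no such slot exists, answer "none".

Maya → UTC: 03:00–03:15, 05:45–06:45, 07:45–12:00.
Hassan → UTC: 09:00–11:45, 14:45–18:00.
Wei → UTC: 12:00–12:30, 13:30–15:00, 15:15–15:45, 16:45–20:00.
Chen → UTC: 02:00–02:45, 06:00–06:45, 10:15–13:30.
Maya ∩ Hassan: 09:00–11:45.
Maya ∩ Hassan ∩ Wei: (none).
Maya ∩ Hassan ∩ Wei ∩ Chen: (none).
Windows ≥ 30 min: (none).

none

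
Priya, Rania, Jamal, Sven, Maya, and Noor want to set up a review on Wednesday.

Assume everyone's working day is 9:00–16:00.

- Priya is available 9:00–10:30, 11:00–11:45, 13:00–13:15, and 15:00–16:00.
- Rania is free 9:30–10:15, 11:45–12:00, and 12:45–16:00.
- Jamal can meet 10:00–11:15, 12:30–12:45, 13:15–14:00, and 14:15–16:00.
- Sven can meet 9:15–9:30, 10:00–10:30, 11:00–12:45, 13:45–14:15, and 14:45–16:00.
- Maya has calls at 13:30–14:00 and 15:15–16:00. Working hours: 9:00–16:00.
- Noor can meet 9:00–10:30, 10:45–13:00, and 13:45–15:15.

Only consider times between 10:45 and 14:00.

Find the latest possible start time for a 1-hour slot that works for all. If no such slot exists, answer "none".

Maya free within 09:00–16:00: 09:00–13:30, 14:00–15:15.
Priya ∩ Rania: 09:30–10:15, 13:00–13:15, 15:00–16:00.
Priya ∩ Rania ∩ Jamal: 10:00–10:15, 15:00–16:00.
Priya ∩ Rania ∩ Jamal ∩ Sven: 10:00–10:15, 15:00–16:00.
Priya ∩ Rania ∩ Jamal ∩ Sven ∩ Maya: 10:00–10:15, 15:00–15:15.
Priya ∩ Rania ∩ Jamal ∩ Sven ∩ Maya ∩ Noor: 10:00–10:15, 15:00–15:15.
Restricted to 10:45–14:00: (none).
Windows ≥ 60 min: (none).

none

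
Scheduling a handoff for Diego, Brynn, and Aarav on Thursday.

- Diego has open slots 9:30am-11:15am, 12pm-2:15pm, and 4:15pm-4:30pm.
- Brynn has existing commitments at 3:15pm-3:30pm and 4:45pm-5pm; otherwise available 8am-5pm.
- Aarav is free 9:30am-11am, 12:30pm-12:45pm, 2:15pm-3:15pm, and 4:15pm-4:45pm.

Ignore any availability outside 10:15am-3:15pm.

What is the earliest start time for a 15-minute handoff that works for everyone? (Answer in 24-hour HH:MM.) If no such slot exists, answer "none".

Brynn free within 08:00–17:00: 08:00–15:15, 15:30–16:45.
Diego ∩ Brynn: 09:30–11:15, 12:00–14:15, 16:15–16:30.
Diego ∩ Brynn ∩ Aarav: 09:30–11:00, 12:30–12:45, 16:15–16:30.
Restricted to 10:15–15:15: 10:15–11:00, 12:30–12:45.
Windows ≥ 15 min: 10:15–11:00, 12:30–12:45.
Earliest such window starts at 10:15.

10:15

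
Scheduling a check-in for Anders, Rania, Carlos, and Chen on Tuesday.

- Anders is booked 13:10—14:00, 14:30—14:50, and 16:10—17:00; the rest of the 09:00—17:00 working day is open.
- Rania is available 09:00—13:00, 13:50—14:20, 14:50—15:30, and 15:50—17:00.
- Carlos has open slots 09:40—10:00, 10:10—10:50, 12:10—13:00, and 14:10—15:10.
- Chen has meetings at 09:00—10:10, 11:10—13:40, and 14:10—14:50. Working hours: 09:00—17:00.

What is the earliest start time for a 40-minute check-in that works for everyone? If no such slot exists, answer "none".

10:10

Anders free within 09:00–17:00: 09:00–13:10, 14:00–14:30, 14:50–16:10.
Chen free within 09:00–17:00: 10:10–11:10, 13:40–14:10, 14:50–17:00.
Anders ∩ Rania: 09:00–13:00, 14:00–14:20, 14:50–15:30, 15:50–16:10.
Anders ∩ Rania ∩ Carlos: 09:40–10:00, 10:10–10:50, 12:10–13:00, 14:10–14:20, 14:50–15:10.
Anders ∩ Rania ∩ Carlos ∩ Chen: 10:10–10:50, 14:50–15:10.
Windows ≥ 40 min: 10:10–10:50.
Earliest such window starts at 10:10.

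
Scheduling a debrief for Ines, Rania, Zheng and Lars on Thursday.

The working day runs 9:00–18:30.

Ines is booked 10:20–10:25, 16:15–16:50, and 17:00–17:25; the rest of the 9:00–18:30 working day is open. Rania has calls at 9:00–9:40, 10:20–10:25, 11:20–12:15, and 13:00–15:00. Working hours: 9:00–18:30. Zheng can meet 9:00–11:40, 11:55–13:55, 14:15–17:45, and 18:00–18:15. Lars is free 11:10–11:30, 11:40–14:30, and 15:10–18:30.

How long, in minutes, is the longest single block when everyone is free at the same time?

65 minutes

Ines free within 09:00–18:30: 09:00–10:20, 10:25–16:15, 16:50–17:00, 17:25–18:30.
Rania free within 09:00–18:30: 09:40–10:20, 10:25–11:20, 12:15–13:00, 15:00–18:30.
Ines ∩ Rania: 09:40–10:20, 10:25–11:20, 12:15–13:00, 15:00–16:15, 16:50–17:00, 17:25–18:30.
Ines ∩ Rania ∩ Zheng: 09:40–10:20, 10:25–11:20, 12:15–13:00, 15:00–16:15, 16:50–17:00, 17:25–17:45, 18:00–18:15.
Ines ∩ Rania ∩ Zheng ∩ Lars: 11:10–11:20, 12:15–13:00, 15:10–16:15, 16:50–17:00, 17:25–17:45, 18:00–18:15.
Common window lengths: 10, 45, 65, 10, 20, 15 min; longest is 65.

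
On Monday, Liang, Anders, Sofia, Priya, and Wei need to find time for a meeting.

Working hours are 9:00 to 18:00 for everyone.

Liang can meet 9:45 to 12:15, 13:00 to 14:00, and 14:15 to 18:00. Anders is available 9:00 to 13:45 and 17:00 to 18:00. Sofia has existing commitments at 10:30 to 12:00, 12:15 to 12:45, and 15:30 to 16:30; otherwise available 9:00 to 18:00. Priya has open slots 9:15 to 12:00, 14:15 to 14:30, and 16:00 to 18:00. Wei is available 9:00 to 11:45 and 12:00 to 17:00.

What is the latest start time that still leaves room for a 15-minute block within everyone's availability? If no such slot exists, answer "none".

10:15

Sofia free within 09:00–18:00: 09:00–10:30, 12:00–12:15, 12:45–15:30, 16:30–18:00.
Liang ∩ Anders: 09:45–12:15, 13:00–13:45, 17:00–18:00.
Liang ∩ Anders ∩ Sofia: 09:45–10:30, 12:00–12:15, 13:00–13:45, 17:00–18:00.
Liang ∩ Anders ∩ Sofia ∩ Priya: 09:45–10:30, 17:00–18:00.
Liang ∩ Anders ∩ Sofia ∩ Priya ∩ Wei: 09:45–10:30.
Windows ≥ 15 min: 09:45–10:30.
Latest start in the last window 09:45–10:30 is 10:30 − 15 min = 10:15.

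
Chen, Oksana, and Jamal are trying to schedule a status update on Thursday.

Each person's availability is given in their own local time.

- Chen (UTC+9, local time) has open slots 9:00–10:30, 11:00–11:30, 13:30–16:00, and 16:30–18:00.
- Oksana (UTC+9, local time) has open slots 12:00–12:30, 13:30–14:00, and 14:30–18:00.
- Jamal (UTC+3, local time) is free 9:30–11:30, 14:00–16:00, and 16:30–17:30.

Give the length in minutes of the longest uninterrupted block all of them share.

60 minutes

Chen → UTC: 00:00–01:30, 02:00–02:30, 04:30–07:00, 07:30–09:00.
Oksana → UTC: 03:00–03:30, 04:30–05:00, 05:30–09:00.
Jamal → UTC: 06:30–08:30, 11:00–13:00, 13:30–14:30.
Chen ∩ Oksana: 04:30–05:00, 05:30–07:00, 07:30–09:00.
Chen ∩ Oksana ∩ Jamal: 06:30–07:00, 07:30–08:30.
Common window lengths: 30, 60 min; longest is 60.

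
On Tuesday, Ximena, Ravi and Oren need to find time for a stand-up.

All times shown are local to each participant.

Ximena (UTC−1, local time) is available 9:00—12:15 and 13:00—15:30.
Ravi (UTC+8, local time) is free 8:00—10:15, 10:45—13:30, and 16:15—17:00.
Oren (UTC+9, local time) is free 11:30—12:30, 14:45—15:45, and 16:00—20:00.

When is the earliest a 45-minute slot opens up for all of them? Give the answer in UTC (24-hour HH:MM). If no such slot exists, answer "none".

none

Ximena → UTC: 10:00–13:15, 14:00–16:30.
Ravi → UTC: 00:00–02:15, 02:45–05:30, 08:15–09:00.
Oren → UTC: 02:30–03:30, 05:45–06:45, 07:00–11:00.
Ximena ∩ Ravi: (none).
Ximena ∩ Ravi ∩ Oren: (none).
Windows ≥ 45 min: (none).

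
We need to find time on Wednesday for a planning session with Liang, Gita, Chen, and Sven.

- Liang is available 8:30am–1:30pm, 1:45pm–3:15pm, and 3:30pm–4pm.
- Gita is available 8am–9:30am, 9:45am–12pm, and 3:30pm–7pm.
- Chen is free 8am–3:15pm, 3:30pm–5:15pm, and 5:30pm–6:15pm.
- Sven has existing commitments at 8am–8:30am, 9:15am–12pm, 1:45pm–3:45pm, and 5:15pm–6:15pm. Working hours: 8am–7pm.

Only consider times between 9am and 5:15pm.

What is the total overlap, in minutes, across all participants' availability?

30 minutes

Sven free within 08:00–19:00: 08:30–09:15, 12:00–13:45, 15:45–17:15, 18:15–19:00.
Liang ∩ Gita: 08:30–09:30, 09:45–12:00, 15:30–16:00.
Liang ∩ Gita ∩ Chen: 08:30–09:30, 09:45–12:00, 15:30–16:00.
Liang ∩ Gita ∩ Chen ∩ Sven: 08:30–09:15, 15:45–16:00.
Restricted to 09:00–17:15: 09:00–09:15, 15:45–16:00.
Total common minutes: 15 + 15 = 30.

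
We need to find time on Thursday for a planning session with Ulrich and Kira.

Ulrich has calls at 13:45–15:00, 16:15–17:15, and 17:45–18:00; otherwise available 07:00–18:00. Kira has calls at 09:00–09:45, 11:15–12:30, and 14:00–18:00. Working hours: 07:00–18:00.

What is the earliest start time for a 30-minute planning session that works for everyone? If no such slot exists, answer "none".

07:00

Ulrich free within 07:00–18:00: 07:00–13:45, 15:00–16:15, 17:15–17:45.
Kira free within 07:00–18:00: 07:00–09:00, 09:45–11:15, 12:30–14:00.
Ulrich ∩ Kira: 07:00–09:00, 09:45–11:15, 12:30–13:45.
Windows ≥ 30 min: 07:00–09:00, 09:45–11:15, 12:30–13:45.
Earliest such window starts at 07:00.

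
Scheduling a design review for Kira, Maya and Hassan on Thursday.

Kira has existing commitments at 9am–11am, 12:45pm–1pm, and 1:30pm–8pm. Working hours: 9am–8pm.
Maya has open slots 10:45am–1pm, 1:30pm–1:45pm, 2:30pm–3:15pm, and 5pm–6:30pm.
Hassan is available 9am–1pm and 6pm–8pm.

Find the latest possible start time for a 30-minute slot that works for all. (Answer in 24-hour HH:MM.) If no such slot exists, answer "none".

Kira free within 09:00–20:00: 11:00–12:45, 13:00–13:30.
Kira ∩ Maya: 11:00–12:45.
Kira ∩ Maya ∩ Hassan: 11:00–12:45.
Windows ≥ 30 min: 11:00–12:45.
Latest start in the last window 11:00–12:45 is 12:45 − 30 min = 12:15.

12:15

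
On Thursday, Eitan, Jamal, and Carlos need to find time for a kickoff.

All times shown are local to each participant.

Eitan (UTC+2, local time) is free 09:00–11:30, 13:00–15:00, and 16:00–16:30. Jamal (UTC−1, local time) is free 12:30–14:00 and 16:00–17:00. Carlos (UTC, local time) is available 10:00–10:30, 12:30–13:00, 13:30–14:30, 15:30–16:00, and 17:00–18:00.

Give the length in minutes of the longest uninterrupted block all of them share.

30 minutes

Eitan → UTC: 07:00–09:30, 11:00–13:00, 14:00–14:30.
Jamal → UTC: 13:30–15:00, 17:00–18:00.
Carlos → UTC: 10:00–10:30, 12:30–13:00, 13:30–14:30, 15:30–16:00, 17:00–18:00.
Eitan ∩ Jamal: 14:00–14:30.
Eitan ∩ Jamal ∩ Carlos: 14:00–14:30.
Single common window of 30 minutes.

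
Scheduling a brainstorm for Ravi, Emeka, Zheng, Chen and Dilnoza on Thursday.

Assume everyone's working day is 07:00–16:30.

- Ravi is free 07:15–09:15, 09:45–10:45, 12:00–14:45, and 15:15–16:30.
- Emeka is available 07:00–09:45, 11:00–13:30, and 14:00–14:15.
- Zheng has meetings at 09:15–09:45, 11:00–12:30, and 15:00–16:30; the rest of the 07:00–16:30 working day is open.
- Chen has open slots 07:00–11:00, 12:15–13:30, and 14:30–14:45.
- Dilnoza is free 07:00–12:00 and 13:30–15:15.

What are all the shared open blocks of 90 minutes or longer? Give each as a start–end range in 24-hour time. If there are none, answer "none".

Zheng free within 07:00–16:30: 07:00–09:15, 09:45–11:00, 12:30–15:00.
Ravi ∩ Emeka: 07:15–09:15, 12:00–13:30, 14:00–14:15.
Ravi ∩ Emeka ∩ Zheng: 07:15–09:15, 12:30–13:30, 14:00–14:15.
Ravi ∩ Emeka ∩ Zheng ∩ Chen: 07:15–09:15, 12:30–13:30.
Ravi ∩ Emeka ∩ Zheng ∩ Chen ∩ Dilnoza: 07:15–09:15.
Windows ≥ 90 min: 07:15–09:15.

07:15–09:15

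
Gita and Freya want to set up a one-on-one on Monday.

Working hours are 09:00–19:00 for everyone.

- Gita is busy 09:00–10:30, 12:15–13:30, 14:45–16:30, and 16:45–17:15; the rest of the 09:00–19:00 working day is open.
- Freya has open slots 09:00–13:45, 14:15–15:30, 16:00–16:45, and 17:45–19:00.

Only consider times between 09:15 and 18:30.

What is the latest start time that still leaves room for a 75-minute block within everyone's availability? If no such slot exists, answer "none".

11:00

Gita free within 09:00–19:00: 10:30–12:15, 13:30–14:45, 16:30–16:45, 17:15–19:00.
Gita ∩ Freya: 10:30–12:15, 13:30–13:45, 14:15–14:45, 16:30–16:45, 17:45–19:00.
Restricted to 09:15–18:30: 10:30–12:15, 13:30–13:45, 14:15–14:45, 16:30–16:45, 17:45–18:30.
Windows ≥ 75 min: 10:30–12:15.
Latest start in the last window 10:30–12:15 is 12:15 − 75 min = 11:00.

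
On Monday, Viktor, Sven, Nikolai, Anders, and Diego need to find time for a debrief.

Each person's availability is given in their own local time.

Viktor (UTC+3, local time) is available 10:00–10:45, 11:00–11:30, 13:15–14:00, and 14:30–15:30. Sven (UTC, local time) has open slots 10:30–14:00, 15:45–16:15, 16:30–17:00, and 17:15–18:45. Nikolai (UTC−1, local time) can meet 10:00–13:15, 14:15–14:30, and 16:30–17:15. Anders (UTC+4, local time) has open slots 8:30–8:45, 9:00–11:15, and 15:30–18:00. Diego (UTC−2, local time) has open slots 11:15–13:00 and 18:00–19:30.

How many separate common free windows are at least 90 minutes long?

0

Viktor → UTC: 07:00–07:45, 08:00–08:30, 10:15–11:00, 11:30–12:30.
Sven → UTC: 10:30–14:00, 15:45–16:15, 16:30–17:00, 17:15–18:45.
Nikolai → UTC: 11:00–14:15, 15:15–15:30, 17:30–18:15.
Anders → UTC: 04:30–04:45, 05:00–07:15, 11:30–14:00.
Diego → UTC: 13:15–15:00, 20:00–21:30.
Viktor ∩ Sven: 10:30–11:00, 11:30–12:30.
Viktor ∩ Sven ∩ Nikolai: 11:30–12:30.
Viktor ∩ Sven ∩ Nikolai ∩ Anders: 11:30–12:30.
Viktor ∩ Sven ∩ Nikolai ∩ Anders ∩ Diego: (none).
Windows ≥ 90 min: (none).
That's 0 windows.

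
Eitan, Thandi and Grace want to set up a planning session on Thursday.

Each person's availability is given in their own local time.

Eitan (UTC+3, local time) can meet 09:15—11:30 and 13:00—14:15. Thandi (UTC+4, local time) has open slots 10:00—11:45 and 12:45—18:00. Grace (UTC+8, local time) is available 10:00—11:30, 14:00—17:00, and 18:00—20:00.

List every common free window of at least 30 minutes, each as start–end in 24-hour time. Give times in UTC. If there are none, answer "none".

Eitan → UTC: 06:15–08:30, 10:00–11:15.
Thandi → UTC: 06:00–07:45, 08:45–14:00.
Grace → UTC: 02:00–03:30, 06:00–09:00, 10:00–12:00.
Eitan ∩ Thandi: 06:15–07:45, 10:00–11:15.
Eitan ∩ Thandi ∩ Grace: 06:15–07:45, 10:00–11:15.
Windows ≥ 30 min: 06:15–07:45, 10:00–11:15.

06:15–07:45, 10:00–11:15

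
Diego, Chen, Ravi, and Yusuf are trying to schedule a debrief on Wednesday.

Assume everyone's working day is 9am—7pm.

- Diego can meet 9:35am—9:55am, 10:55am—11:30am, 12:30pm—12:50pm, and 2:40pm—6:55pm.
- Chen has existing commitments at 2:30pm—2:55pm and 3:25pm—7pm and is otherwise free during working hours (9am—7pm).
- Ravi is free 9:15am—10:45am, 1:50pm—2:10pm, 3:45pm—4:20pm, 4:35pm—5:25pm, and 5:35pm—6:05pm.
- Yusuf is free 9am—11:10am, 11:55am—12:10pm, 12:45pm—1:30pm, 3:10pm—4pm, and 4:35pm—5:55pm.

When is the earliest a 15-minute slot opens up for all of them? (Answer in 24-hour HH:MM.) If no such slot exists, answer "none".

09:35

Chen free within 09:00–19:00: 09:00–14:30, 14:55–15:25.
Diego ∩ Chen: 09:35–09:55, 10:55–11:30, 12:30–12:50, 14:55–15:25.
Diego ∩ Chen ∩ Ravi: 09:35–09:55.
Diego ∩ Chen ∩ Ravi ∩ Yusuf: 09:35–09:55.
Windows ≥ 15 min: 09:35–09:55.
Earliest such window starts at 09:35.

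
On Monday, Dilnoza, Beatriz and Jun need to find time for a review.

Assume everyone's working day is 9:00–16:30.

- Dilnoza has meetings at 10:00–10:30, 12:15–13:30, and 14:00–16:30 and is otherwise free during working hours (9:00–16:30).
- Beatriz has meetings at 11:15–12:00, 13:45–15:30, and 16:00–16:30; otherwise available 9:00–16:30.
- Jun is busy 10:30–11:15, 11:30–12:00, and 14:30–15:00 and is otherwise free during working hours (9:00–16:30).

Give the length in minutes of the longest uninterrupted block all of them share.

Dilnoza free within 09:00–16:30: 09:00–10:00, 10:30–12:15, 13:30–14:00.
Beatriz free within 09:00–16:30: 09:00–11:15, 12:00–13:45, 15:30–16:00.
Jun free within 09:00–16:30: 09:00–10:30, 11:15–11:30, 12:00–14:30, 15:00–16:30.
Dilnoza ∩ Beatriz: 09:00–10:00, 10:30–11:15, 12:00–12:15, 13:30–13:45.
Dilnoza ∩ Beatriz ∩ Jun: 09:00–10:00, 12:00–12:15, 13:30–13:45.
Common window lengths: 60, 15, 15 min; longest is 60.

60 minutes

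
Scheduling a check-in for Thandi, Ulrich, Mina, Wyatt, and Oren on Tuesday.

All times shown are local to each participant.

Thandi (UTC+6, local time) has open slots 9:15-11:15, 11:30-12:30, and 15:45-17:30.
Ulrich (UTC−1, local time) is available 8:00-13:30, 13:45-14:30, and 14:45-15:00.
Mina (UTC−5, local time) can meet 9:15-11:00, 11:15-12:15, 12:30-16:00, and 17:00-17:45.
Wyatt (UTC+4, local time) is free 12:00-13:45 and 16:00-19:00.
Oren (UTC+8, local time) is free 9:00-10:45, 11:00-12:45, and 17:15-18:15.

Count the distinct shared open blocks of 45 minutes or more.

Thandi → UTC: 03:15–05:15, 05:30–06:30, 09:45–11:30.
Ulrich → UTC: 09:00–14:30, 14:45–15:30, 15:45–16:00.
Mina → UTC: 14:15–16:00, 16:15–17:15, 17:30–21:00, 22:00–22:45.
Wyatt → UTC: 08:00–09:45, 12:00–15:00.
Oren → UTC: 01:00–02:45, 03:00–04:45, 09:15–10:15.
Thandi ∩ Ulrich: 09:45–11:30.
Thandi ∩ Ulrich ∩ Mina: (none).
Thandi ∩ Ulrich ∩ Mina ∩ Wyatt: (none).
Thandi ∩ Ulrich ∩ Mina ∩ Wyatt ∩ Oren: (none).
Windows ≥ 45 min: (none).
That's 0 windows.

0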